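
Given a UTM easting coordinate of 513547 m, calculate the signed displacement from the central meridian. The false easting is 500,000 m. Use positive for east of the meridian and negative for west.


displacement = 513547 - 500000 = 13547 m

13547 m


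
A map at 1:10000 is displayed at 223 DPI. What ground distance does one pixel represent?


pixel_cm = 2.54 / 223 ≈ 0.01139 cm
ground = pixel_cm * 10000 / 100 = 2.54 * 10000 / (223 * 100) = 25400 / 22300 ≈ 1.14 m

1.14 m


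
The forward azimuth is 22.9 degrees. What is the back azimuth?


back azimuth = (22.9 + 180) mod 360 = 202.9 degrees

202.9 degrees


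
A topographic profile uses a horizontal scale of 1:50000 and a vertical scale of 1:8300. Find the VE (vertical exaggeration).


VE = horizontal_scale / vertical_scale = 50000 / 8300 ≈ 6.0

6.0x


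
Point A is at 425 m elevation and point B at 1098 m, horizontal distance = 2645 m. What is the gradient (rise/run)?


gradient = (1098 - 425) / 2645 = 673 / 2645 = 0.2544

0.2544


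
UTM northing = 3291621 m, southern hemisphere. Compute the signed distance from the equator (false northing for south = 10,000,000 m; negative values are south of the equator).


For southern: actual = 3291621 - 10000000 = -6708379 m

-6708379 m


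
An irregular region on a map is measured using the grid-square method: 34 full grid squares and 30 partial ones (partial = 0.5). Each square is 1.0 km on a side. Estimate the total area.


effective squares = 34 + 30 * 0.5 = 49.0
area = 49.0 * 1.0 = 49.0 km^2

49.0 km^2


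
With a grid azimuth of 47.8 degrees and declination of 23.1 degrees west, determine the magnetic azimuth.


magnetic azimuth = grid azimuth - declination (east +ve)
mag_az = 47.8 - -23.1 = 70.9 degrees

70.9 degrees


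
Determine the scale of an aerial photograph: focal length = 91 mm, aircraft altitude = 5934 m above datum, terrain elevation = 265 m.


scale = f / (H - h) = 91 mm / 5669 m = 91 / 5669000 = 1:62297

1:62297


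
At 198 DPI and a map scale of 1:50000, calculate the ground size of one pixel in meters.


pixel_cm = 2.54 / 198 ≈ 0.012828 cm
ground = pixel_cm * 50000 / 100 = 2.54 * 50000 / (198 * 100) = 127000 / 19800 ≈ 6.41 m

6.41 m


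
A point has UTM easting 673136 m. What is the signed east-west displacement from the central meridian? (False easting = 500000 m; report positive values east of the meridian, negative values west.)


displacement = 673136 - 500000 = 173136 m

173136 m


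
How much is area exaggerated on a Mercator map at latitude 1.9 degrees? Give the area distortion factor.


area_distortion = 1/cos^2(1.9) = 1.001

1.001


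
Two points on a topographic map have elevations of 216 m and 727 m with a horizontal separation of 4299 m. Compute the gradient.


gradient = (727 - 216) / 4299 = 511 / 4299 = 0.1189

0.1189


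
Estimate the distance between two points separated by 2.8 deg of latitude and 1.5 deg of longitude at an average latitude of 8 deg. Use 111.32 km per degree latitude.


dlat_km = 2.8 * 111.32 = 311.696
dlon_km = 1.5 * 111.32 * cos(8) ≈ 165.355
dist = sqrt(311.696^2 + 165.355^2) ≈ 352.8 km

352.8 km


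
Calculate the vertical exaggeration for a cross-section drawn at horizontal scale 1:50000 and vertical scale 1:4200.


VE = horizontal_scale / vertical_scale = 50000 / 4200 ≈ 11.9

11.9x


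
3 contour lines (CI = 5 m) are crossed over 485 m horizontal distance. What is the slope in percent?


elevation change = 3 * 5 = 15 m
slope = 15 / 485 * 100 = 3.1%

3.1%


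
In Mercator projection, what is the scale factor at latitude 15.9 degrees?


SF = 1 / cos(15.9) = 1 / 0.961741 = 1.04

1.04


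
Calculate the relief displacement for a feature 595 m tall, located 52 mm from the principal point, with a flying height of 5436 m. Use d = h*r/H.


d = h * r / H = 595 * 52 / 5436 = 5.69 mm

5.69 mm


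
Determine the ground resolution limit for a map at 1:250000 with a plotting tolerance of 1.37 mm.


ground = 1.37 mm * 250000 / 1000 = 342.5 m

342.5 m


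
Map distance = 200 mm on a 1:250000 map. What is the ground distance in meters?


ground = 200 mm * 250000 / 1000 = 50000.0 m

50000.0 m


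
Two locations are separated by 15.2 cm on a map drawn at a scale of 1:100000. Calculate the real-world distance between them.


ground = 15.2 cm * 100000 / 100 = 15200.0 m = 15.2 km

15.2 km


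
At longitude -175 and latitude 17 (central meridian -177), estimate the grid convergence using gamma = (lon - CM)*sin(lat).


gamma = (-175 - -177) * sin(17) = 2 * 0.292372 = 0.585 degrees

0.585 degrees


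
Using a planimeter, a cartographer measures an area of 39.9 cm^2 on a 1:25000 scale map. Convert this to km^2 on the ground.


ground_area = 39.9 * (25000/100)^2 = 2493750.0 m^2 = 2.49375 km^2 ≈ 2.494 km^2

2.494 km^2


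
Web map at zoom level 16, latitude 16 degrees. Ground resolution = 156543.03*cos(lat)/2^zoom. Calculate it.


res = 156543.03 * cos(16) / 2^16 = 156543.03 * 0.9612617 / 65536 = 2.3 m/pixel

2.3 m/pixel


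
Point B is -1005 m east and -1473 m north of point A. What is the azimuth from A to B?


az = atan2(-1005, -1473) = -145.7 deg
adjusted to 0-360: 214.3 degrees

214.3 degrees


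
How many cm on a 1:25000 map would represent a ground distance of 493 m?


map_cm = 493 * 100 / 25000 = 1.972 cm ≈ 1.97 cm

1.97 cm


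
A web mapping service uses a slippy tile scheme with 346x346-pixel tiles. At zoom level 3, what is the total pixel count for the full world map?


tiles per axis = 2^3 = 8
total tiles = 8^2 = 64
pixels per axis = 8 * 346 = 2768
total pixels = 2768^2 = 7661824

7661824 pixels


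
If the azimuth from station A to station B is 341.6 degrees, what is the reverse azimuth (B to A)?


back azimuth = (341.6 + 180) mod 360 = 161.6 degrees

161.6 degrees


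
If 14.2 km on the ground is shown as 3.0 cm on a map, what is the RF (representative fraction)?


ground = 14.2 km = 1420000 cm; RF denominator = ground / map = 1420000 / 3.0 ≈ 473333; RF = 1:473333

1:473333


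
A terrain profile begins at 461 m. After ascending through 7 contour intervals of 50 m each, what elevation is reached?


elevation = 461 + 7 * 50 = 811 m

811 m


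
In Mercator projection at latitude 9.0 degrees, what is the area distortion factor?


area_distortion = 1/cos^2(9.0) = 1.025

1.025


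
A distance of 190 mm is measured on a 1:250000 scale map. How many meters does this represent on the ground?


ground = 190 mm * 250000 / 1000 = 47500.0 m

47500.0 m


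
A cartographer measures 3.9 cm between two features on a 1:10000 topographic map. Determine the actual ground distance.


ground = 3.9 cm * 10000 / 100 = 390.0 m

390.0 m


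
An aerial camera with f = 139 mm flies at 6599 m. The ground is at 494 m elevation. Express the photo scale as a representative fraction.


scale = f / (H - h) = 139 mm / 6105 m = 139 / 6105000 = 1:43921

1:43921


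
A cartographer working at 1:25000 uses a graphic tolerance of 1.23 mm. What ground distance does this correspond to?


ground = 1.23 mm * 25000 / 1000 = 30.75 m

30.75 m


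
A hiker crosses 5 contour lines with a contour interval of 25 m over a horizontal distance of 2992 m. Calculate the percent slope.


elevation change = 5 * 25 = 125 m
slope = 125 / 2992 * 100 = 4.2%

4.2%


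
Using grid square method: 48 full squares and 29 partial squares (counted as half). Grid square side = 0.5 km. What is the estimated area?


effective squares = 48 + 29 * 0.5 = 62.5
area = 62.5 * 0.25 = 15.625 km^2

15.625 km^2


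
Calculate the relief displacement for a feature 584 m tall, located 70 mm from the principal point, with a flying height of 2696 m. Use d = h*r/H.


d = h * r / H = 584 * 70 / 2696 = 15.16 mm

15.16 mm


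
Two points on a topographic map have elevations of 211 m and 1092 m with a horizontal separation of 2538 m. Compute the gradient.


gradient = (1092 - 211) / 2538 = 881 / 2538 = 0.3471

0.3471


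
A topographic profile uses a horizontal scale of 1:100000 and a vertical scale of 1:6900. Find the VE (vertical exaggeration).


VE = horizontal_scale / vertical_scale = 100000 / 6900 ≈ 14.5

14.5x


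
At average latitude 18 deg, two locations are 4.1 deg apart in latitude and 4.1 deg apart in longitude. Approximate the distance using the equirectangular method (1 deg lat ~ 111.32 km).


dlat_km = 4.1 * 111.32 = 456.412
dlon_km = 4.1 * 111.32 * cos(18) ≈ 434.074
dist = sqrt(456.412^2 + 434.074^2) ≈ 629.9 km

629.9 km


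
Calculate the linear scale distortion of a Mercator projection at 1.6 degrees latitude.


SF = 1 / cos(1.6) = 1 / 0.99961 = 1.0

1.0


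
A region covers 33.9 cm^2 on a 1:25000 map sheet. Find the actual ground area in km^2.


ground_area = 33.9 * (25000/100)^2 = 2118750.0 m^2 = 2.11875 km^2 ≈ 2.119 km^2

2.119 km^2


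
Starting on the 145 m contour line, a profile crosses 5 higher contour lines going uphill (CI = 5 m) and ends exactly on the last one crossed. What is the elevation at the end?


elevation = 145 + 5 * 5 = 170 m

170 m


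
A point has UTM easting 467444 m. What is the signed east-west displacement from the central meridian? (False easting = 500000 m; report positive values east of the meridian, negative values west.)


displacement = 467444 - 500000 = -32556 m

-32556 m


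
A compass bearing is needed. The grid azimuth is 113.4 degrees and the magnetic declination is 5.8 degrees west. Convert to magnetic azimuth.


magnetic azimuth = grid azimuth - declination (east +ve)
mag_az = 113.4 - -5.8 = 119.2 degrees

119.2 degrees


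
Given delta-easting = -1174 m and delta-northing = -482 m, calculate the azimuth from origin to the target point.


az = atan2(-1174, -482) = -112.3 deg
adjusted to 0-360: 247.7 degrees

247.7 degrees


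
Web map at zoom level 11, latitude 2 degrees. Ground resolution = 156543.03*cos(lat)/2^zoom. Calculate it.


res = 156543.03 * cos(2) / 2^11 = 156543.03 * 0.99939083 / 2048 = 76.39 m/pixel

76.39 m/pixel


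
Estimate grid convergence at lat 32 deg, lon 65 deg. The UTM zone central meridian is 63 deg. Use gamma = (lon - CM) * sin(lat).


gamma = (65 - 63) * sin(32) = 2 * 0.529919 = 1.06 degrees

1.06 degrees


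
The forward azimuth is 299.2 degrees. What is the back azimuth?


back azimuth = (299.2 + 180) mod 360 = 119.2 degrees

119.2 degrees


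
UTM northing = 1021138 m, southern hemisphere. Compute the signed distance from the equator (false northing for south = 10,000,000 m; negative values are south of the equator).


For southern: actual = 1021138 - 10000000 = -8978862 m

-8978862 m


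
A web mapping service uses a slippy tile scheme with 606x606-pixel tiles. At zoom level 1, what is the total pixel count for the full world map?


tiles per axis = 2^1 = 2
total tiles = 2^2 = 4
pixels per axis = 2 * 606 = 1212
total pixels = 1212^2 = 1468944

1468944 pixels


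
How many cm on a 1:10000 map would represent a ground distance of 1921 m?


map_cm = 1921 * 100 / 10000 = 19.21 cm

19.21 cm


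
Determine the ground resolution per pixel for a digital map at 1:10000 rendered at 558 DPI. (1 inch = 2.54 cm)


pixel_cm = 2.54 / 558 ≈ 0.004552 cm
ground = pixel_cm * 10000 / 100 = 2.54 * 10000 / (558 * 100) = 25400 / 55800 ≈ 0.46 m

0.46 m


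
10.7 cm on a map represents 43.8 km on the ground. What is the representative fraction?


ground = 43.8 km = 4380000 cm; RF denominator = ground / map = 4380000 / 10.7 ≈ 409346; RF = 1:409346

1:409346


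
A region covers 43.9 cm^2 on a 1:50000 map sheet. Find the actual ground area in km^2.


ground_area = 43.9 * (50000/100)^2 = 10975000.0 m^2 = 10.975 km^2

10.975 km^2


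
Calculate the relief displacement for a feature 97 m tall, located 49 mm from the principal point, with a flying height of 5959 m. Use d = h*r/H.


d = h * r / H = 97 * 49 / 5959 = 0.8 mm

0.8 mm


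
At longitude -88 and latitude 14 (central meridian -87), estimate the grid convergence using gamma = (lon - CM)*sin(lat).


gamma = (-88 - -87) * sin(14) = -1 * 0.241922 = -0.242 degrees

-0.242 degrees


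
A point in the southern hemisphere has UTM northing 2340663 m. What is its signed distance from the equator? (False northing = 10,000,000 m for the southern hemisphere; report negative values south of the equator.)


For southern: actual = 2340663 - 10000000 = -7659337 m

-7659337 m


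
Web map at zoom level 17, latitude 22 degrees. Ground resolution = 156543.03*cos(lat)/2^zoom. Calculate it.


res = 156543.03 * cos(22) / 2^17 = 156543.03 * 0.92718385 / 131072 = 1.11 m/pixel

1.11 m/pixel


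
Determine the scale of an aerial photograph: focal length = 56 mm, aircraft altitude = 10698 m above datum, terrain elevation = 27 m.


scale = f / (H - h) = 56 mm / 10671 m = 56 / 10671000 = 1:190554

1:190554


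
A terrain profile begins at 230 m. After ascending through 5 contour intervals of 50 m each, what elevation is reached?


elevation = 230 + 5 * 50 = 480 m

480 m


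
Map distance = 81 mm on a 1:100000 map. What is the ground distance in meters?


ground = 81 mm * 100000 / 1000 = 8100.0 m

8100.0 m


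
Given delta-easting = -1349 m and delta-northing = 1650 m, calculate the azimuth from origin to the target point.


az = atan2(-1349, 1650) = -39.3 deg
adjusted to 0-360: 320.7 degrees

320.7 degrees


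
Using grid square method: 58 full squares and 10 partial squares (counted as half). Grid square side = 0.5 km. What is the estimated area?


effective squares = 58 + 10 * 0.5 = 63.0
area = 63.0 * 0.25 = 15.75 km^2

15.75 km^2


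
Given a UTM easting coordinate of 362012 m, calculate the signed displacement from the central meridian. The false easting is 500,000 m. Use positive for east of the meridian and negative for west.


displacement = 362012 - 500000 = -137988 m

-137988 m


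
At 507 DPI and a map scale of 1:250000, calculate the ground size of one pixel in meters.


pixel_cm = 2.54 / 507 ≈ 0.00501 cm
ground = pixel_cm * 250000 / 100 = 2.54 * 250000 / (507 * 100) = 635000 / 50700 ≈ 12.52 m

12.52 m


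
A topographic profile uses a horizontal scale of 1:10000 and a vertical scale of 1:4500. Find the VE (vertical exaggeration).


VE = horizontal_scale / vertical_scale = 10000 / 4500 ≈ 2.2

2.2x


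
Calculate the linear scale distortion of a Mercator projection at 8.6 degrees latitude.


SF = 1 / cos(8.6) = 1 / 0.988756 = 1.011

1.011


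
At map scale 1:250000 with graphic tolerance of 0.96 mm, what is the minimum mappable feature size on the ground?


ground = 0.96 mm * 250000 / 1000 = 240.0 m

240.0 m


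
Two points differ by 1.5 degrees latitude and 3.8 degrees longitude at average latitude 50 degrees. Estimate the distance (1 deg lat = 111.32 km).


dlat_km = 1.5 * 111.32 = 166.98
dlon_km = 3.8 * 111.32 * cos(50) ≈ 271.909
dist = sqrt(166.98^2 + 271.909^2) ≈ 319.1 km

319.1 km


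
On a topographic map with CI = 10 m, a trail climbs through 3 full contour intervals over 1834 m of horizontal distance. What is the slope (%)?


elevation change = 3 * 10 = 30 m
slope = 30 / 1834 * 100 = 1.6%

1.6%


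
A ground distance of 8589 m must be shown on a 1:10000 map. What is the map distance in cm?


map_cm = 8589 * 100 / 10000 = 85.89 cm

85.89 cm


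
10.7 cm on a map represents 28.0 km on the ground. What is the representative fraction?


ground = 28.0 km = 2800000 cm; RF denominator = ground / map = 2800000 / 10.7 ≈ 261682; RF = 1:261682

1:261682


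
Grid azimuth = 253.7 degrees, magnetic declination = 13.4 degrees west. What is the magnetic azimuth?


magnetic azimuth = grid azimuth - declination (east +ve)
mag_az = 253.7 - -13.4 = 267.1 degrees

267.1 degrees


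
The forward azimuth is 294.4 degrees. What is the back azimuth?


back azimuth = (294.4 + 180) mod 360 = 114.4 degrees

114.4 degrees


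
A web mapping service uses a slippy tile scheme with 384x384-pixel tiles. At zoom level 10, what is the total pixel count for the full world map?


tiles per axis = 2^10 = 1024
total tiles = 1024^2 = 1048576
pixels per axis = 1024 * 384 = 393216
total pixels = 393216^2 = 154618822656

154618822656 pixels


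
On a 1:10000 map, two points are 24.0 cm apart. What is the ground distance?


ground = 24.0 cm * 10000 / 100 = 2400.0 m = 2.4 km

2.4 km


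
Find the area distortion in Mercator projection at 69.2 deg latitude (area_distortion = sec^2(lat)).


area_distortion = 1/cos^2(69.2) = 7.93

7.93


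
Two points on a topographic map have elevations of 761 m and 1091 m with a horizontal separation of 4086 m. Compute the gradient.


gradient = (1091 - 761) / 4086 = 330 / 4086 = 0.0808

0.0808


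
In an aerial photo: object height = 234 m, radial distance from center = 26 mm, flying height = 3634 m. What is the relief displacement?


d = h * r / H = 234 * 26 / 3634 = 1.67 mm

1.67 mm


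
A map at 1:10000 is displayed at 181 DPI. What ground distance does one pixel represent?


pixel_cm = 2.54 / 181 ≈ 0.014033 cm
ground = pixel_cm * 10000 / 100 = 2.54 * 10000 / (181 * 100) = 25400 / 18100 ≈ 1.4 m

1.4 m


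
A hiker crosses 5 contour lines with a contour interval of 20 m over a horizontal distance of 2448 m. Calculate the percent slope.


elevation change = 5 * 20 = 100 m
slope = 100 / 2448 * 100 = 4.1%

4.1%


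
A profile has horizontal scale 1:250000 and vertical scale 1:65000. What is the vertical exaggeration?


VE = horizontal_scale / vertical_scale = 250000 / 65000 ≈ 3.8

3.8x


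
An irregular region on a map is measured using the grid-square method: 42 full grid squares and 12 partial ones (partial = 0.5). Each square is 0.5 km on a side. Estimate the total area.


effective squares = 42 + 12 * 0.5 = 48.0
area = 48.0 * 0.25 = 12.0 km^2

12.0 km^2


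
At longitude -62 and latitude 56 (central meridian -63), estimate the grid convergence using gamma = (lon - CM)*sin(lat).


gamma = (-62 - -63) * sin(56) = 1 * 0.829038 = 0.829 degrees

0.829 degrees


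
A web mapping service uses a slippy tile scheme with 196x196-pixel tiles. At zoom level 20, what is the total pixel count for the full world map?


tiles per axis = 2^20 = 1048576
total tiles = 1048576^2 = 1099511627776
pixels per axis = 1048576 * 196 = 205520896
total pixels = 205520896^2 = 42238838692642816

42238838692642816 pixels


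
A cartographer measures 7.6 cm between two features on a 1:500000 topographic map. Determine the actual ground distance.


ground = 7.6 cm * 500000 / 100 = 38000.0 m = 38.0 km

38.0 km


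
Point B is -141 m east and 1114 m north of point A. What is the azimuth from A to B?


az = atan2(-141, 1114) = -7.2 deg
adjusted to 0-360: 352.8 degrees

352.8 degrees


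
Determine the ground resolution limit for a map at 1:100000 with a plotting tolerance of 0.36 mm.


ground = 0.36 mm * 100000 / 1000 = 36.0 m

36.0 m


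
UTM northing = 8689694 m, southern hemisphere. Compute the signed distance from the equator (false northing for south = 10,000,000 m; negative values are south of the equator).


For southern: actual = 8689694 - 10000000 = -1310306 m

-1310306 m


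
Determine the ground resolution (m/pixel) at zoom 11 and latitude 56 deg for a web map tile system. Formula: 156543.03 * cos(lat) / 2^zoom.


res = 156543.03 * cos(56) / 2^11 = 156543.03 * 0.5591929 / 2048 = 42.74 m/pixel

42.74 m/pixel


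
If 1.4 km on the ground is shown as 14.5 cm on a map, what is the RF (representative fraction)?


ground = 1.4 km = 140000 cm; RF denominator = ground / map = 140000 / 14.5 ≈ 9655; RF = 1:9655

1:9655


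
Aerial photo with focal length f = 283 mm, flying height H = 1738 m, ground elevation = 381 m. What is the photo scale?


scale = f / (H - h) = 283 mm / 1357 m = 283 / 1357000 = 1:4795

1:4795


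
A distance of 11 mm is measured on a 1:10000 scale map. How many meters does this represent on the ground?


ground = 11 mm * 10000 / 1000 = 110.0 m

110.0 m


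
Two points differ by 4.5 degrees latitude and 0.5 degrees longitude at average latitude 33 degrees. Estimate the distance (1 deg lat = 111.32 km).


dlat_km = 4.5 * 111.32 = 500.94
dlon_km = 0.5 * 111.32 * cos(33) ≈ 46.68
dist = sqrt(500.94^2 + 46.68^2) ≈ 503.1 km

503.1 km


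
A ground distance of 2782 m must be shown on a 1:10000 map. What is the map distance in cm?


map_cm = 2782 * 100 / 10000 = 27.82 cm

27.82 cm


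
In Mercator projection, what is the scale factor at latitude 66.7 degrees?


SF = 1 / cos(66.7) = 1 / 0.395546 = 2.528

2.528


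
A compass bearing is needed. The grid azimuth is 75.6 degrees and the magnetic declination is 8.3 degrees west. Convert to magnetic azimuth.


magnetic azimuth = grid azimuth - declination (east +ve)
mag_az = 75.6 - -8.3 = 83.9 degrees

83.9 degrees


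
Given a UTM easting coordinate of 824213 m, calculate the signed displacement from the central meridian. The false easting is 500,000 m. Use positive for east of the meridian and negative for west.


displacement = 824213 - 500000 = 324213 m

324213 m


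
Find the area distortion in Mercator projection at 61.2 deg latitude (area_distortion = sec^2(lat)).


area_distortion = 1/cos^2(61.2) = 4.309

4.309


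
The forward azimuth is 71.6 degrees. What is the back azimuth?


back azimuth = (71.6 + 180) mod 360 = 251.6 degrees

251.6 degrees


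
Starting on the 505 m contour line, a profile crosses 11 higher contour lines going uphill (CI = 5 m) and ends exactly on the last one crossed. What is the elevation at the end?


elevation = 505 + 11 * 5 = 560 m

560 m


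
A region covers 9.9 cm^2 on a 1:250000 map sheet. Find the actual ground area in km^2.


ground_area = 9.9 * (250000/100)^2 = 61875000.0 m^2 = 61.875 km^2

61.875 km^2


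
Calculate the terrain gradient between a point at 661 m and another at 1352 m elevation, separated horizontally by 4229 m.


gradient = (1352 - 661) / 4229 = 691 / 4229 = 0.1634

0.1634


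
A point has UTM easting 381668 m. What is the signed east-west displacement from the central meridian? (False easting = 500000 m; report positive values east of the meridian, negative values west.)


displacement = 381668 - 500000 = -118332 m

-118332 m


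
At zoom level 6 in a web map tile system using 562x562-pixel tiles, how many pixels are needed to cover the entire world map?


tiles per axis = 2^6 = 64
total tiles = 64^2 = 4096
pixels per axis = 64 * 562 = 35968
total pixels = 35968^2 = 1293697024

1293697024 pixels


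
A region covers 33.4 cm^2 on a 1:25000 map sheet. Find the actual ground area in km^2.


ground_area = 33.4 * (25000/100)^2 = 2087500.0 m^2 = 2.0875 km^2 ≈ 2.088 km^2

2.088 km^2


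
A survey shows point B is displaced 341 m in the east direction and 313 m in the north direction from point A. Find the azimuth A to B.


az = atan2(341, 313) = 47.5 deg
adjusted to 0-360: 47.5 degrees

47.5 degrees


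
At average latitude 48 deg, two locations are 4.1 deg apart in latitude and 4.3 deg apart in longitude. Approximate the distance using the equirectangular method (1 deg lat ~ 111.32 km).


dlat_km = 4.1 * 111.32 = 456.412
dlon_km = 4.3 * 111.32 * cos(48) ≈ 320.297
dist = sqrt(456.412^2 + 320.297^2) ≈ 557.6 km

557.6 km


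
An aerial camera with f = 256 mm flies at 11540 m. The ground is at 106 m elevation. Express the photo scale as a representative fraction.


scale = f / (H - h) = 256 mm / 11434 m = 256 / 11434000 = 1:44664

1:44664


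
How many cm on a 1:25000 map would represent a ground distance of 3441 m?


map_cm = 3441 * 100 / 25000 = 13.764 cm ≈ 13.76 cm

13.76 cm


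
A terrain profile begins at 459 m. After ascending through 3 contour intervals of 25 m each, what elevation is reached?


elevation = 459 + 3 * 25 = 534 m

534 m


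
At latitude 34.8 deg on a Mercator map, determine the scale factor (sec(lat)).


SF = 1 / cos(34.8) = 1 / 0.821149 = 1.218

1.218


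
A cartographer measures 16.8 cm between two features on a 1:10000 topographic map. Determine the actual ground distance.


ground = 16.8 cm * 10000 / 100 = 1680.0 m = 1.68 km

1.68 km


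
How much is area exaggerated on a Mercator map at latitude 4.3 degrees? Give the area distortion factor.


area_distortion = 1/cos^2(4.3) = 1.006

1.006


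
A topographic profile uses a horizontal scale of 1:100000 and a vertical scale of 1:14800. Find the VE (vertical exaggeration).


VE = horizontal_scale / vertical_scale = 100000 / 14800 ≈ 6.8

6.8x


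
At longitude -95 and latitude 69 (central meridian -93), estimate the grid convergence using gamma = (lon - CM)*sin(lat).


gamma = (-95 - -93) * sin(69) = -2 * 0.93358 = -1.867 degrees

-1.867 degrees


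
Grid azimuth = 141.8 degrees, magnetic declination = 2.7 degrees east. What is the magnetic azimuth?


magnetic azimuth = grid azimuth - declination (east +ve)
mag_az = 141.8 - 2.7 = 139.1 degrees

139.1 degrees


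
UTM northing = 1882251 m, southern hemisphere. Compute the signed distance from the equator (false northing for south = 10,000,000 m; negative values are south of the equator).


For southern: actual = 1882251 - 10000000 = -8117749 m

-8117749 m


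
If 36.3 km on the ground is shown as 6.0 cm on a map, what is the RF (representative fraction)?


ground = 36.3 km = 3630000 cm; RF denominator = ground / map = 3630000 / 6.0 = 605000; RF = 1:605000

1:605000


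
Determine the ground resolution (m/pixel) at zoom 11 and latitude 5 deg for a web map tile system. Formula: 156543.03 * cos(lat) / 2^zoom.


res = 156543.03 * cos(5) / 2^11 = 156543.03 * 0.9961947 / 2048 = 76.15 m/pixel

76.15 m/pixel


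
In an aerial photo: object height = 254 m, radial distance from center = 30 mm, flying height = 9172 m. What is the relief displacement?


d = h * r / H = 254 * 30 / 9172 = 0.83 mm

0.83 mm


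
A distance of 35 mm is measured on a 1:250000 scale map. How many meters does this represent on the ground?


ground = 35 mm * 250000 / 1000 = 8750.0 m

8750.0 m


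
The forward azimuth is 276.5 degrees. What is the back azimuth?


back azimuth = (276.5 + 180) mod 360 = 96.5 degrees

96.5 degrees


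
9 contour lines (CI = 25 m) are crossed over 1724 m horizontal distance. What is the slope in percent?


elevation change = 9 * 25 = 225 m
slope = 225 / 1724 * 100 = 13.1%

13.1%


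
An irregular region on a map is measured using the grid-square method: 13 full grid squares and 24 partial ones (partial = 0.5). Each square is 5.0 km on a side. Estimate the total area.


effective squares = 13 + 24 * 0.5 = 25.0
area = 25.0 * 25.0 = 625.0 km^2

625.0 km^2


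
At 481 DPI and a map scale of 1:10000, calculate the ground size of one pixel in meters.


pixel_cm = 2.54 / 481 ≈ 0.005281 cm
ground = pixel_cm * 10000 / 100 = 2.54 * 10000 / (481 * 100) = 25400 / 48100 ≈ 0.53 m

0.53 m


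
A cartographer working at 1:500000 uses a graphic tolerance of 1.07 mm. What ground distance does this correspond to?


ground = 1.07 mm * 500000 / 1000 = 535.0 m

535.0 m


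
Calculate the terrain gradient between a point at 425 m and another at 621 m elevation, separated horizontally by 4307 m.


gradient = (621 - 425) / 4307 = 196 / 4307 = 0.0455

0.0455


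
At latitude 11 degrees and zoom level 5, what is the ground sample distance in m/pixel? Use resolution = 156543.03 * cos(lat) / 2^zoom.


res = 156543.03 * cos(11) / 2^5 = 156543.03 * 0.98162718 / 32 = 4802.09 m/pixel

4802.09 m/pixel


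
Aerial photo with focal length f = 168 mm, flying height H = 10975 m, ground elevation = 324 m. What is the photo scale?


scale = f / (H - h) = 168 mm / 10651 m = 168 / 10651000 = 1:63399

1:63399


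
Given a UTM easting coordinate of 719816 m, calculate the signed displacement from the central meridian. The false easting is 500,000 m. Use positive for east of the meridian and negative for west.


displacement = 719816 - 500000 = 219816 m

219816 m


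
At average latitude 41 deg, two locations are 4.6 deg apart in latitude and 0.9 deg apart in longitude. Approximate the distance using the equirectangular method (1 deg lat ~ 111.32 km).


dlat_km = 4.6 * 111.32 = 512.072
dlon_km = 0.9 * 111.32 * cos(41) ≈ 75.613
dist = sqrt(512.072^2 + 75.613^2) ≈ 517.6 km

517.6 km


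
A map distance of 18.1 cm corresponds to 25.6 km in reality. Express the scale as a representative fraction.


ground = 25.6 km = 2560000 cm; RF denominator = ground / map = 2560000 / 18.1 ≈ 141436; RF = 1:141436

1:141436


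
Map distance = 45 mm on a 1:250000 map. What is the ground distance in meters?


ground = 45 mm * 250000 / 1000 = 11250.0 m

11250.0 m


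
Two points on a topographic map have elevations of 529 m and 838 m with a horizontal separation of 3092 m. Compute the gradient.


gradient = (838 - 529) / 3092 = 309 / 3092 = 0.0999

0.0999


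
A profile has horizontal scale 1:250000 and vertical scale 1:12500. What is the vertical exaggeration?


VE = horizontal_scale / vertical_scale = 250000 / 12500 = 20.0

20.0x


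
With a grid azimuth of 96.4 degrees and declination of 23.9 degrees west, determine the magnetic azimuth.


magnetic azimuth = grid azimuth - declination (east +ve)
mag_az = 96.4 - -23.9 = 120.3 degrees

120.3 degrees


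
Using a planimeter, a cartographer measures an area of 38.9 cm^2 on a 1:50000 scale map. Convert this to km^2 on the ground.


ground_area = 38.9 * (50000/100)^2 = 9725000.0 m^2 = 9.725 km^2

9.725 km^2


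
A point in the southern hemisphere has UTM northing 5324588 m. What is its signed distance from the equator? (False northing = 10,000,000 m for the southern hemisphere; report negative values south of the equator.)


For southern: actual = 5324588 - 10000000 = -4675412 m

-4675412 m


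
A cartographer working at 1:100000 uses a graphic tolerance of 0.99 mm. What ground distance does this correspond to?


ground = 0.99 mm * 100000 / 1000 = 99.0 m

99.0 m


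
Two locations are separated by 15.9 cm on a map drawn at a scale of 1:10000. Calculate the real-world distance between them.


ground = 15.9 cm * 10000 / 100 = 1590.0 m = 1.59 km

1.59 km


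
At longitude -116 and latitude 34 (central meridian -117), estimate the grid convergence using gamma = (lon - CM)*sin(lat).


gamma = (-116 - -117) * sin(34) = 1 * 0.559193 = 0.559 degrees

0.559 degrees


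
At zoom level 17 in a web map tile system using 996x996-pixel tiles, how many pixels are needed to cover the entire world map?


tiles per axis = 2^17 = 131072
total tiles = 131072^2 = 17179869184
pixels per axis = 131072 * 996 = 130547712
total pixels = 130547712^2 = 17042705108434944

17042705108434944 pixels


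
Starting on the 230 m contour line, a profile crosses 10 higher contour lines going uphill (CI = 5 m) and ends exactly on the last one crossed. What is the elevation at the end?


elevation = 230 + 10 * 5 = 280 m

280 m


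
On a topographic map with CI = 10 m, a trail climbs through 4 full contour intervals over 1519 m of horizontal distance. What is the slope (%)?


elevation change = 4 * 10 = 40 m
slope = 40 / 1519 * 100 = 2.6%

2.6%


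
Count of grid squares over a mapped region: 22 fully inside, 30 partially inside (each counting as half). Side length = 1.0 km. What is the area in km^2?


effective squares = 22 + 30 * 0.5 = 37.0
area = 37.0 * 1.0 = 37.0 km^2

37.0 km^2


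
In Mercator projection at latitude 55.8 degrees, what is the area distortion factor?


area_distortion = 1/cos^2(55.8) = 3.165

3.165


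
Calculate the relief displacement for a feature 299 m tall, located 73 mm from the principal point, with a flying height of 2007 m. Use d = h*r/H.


d = h * r / H = 299 * 73 / 2007 = 10.88 mm

10.88 mm


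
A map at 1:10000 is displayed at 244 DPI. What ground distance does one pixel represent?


pixel_cm = 2.54 / 244 ≈ 0.01041 cm
ground = pixel_cm * 10000 / 100 = 2.54 * 10000 / (244 * 100) = 25400 / 24400 ≈ 1.04 m

1.04 m


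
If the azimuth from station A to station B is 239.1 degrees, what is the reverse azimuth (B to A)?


back azimuth = (239.1 + 180) mod 360 = 59.1 degrees

59.1 degrees


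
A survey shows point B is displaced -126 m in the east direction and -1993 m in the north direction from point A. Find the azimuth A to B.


az = atan2(-126, -1993) = -176.4 deg
adjusted to 0-360: 183.6 degrees

183.6 degrees


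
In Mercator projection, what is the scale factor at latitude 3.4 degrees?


SF = 1 / cos(3.4) = 1 / 0.99824 = 1.002

1.002


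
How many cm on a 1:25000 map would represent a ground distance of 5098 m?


map_cm = 5098 * 100 / 25000 = 20.392 cm ≈ 20.39 cm

20.39 cm


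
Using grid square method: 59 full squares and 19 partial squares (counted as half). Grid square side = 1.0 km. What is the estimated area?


effective squares = 59 + 19 * 0.5 = 68.5
area = 68.5 * 1.0 = 68.5 km^2

68.5 km^2


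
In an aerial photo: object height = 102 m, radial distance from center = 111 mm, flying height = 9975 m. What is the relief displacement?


d = h * r / H = 102 * 111 / 9975 = 1.14 mm

1.14 mm


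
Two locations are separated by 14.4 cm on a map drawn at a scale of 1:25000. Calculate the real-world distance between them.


ground = 14.4 cm * 25000 / 100 = 3600.0 m = 3.6 km

3.6 km


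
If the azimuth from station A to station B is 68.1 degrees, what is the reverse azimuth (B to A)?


back azimuth = (68.1 + 180) mod 360 = 248.1 degrees

248.1 degrees


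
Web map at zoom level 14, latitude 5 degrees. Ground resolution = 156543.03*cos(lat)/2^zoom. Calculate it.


res = 156543.03 * cos(5) / 2^14 = 156543.03 * 0.9961947 / 16384 = 9.52 m/pixel

9.52 m/pixel


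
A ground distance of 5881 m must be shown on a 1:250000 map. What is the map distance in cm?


map_cm = 5881 * 100 / 250000 = 2.3524 cm ≈ 2.35 cm

2.35 cm


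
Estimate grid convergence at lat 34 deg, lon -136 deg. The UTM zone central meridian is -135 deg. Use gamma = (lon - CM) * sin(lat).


gamma = (-136 - -135) * sin(34) = -1 * 0.559193 = -0.559 degrees

-0.559 degrees


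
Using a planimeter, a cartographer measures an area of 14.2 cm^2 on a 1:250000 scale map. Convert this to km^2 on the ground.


ground_area = 14.2 * (250000/100)^2 = 88750000.0 m^2 = 88.75 km^2

88.75 km^2


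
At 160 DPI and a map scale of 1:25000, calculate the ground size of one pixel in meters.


pixel_cm = 2.54 / 160 = 0.015875 cm
ground = pixel_cm * 25000 / 100 = 2.54 * 25000 / (160 * 100) = 63500 / 16000 ≈ 3.97 m

3.97 m


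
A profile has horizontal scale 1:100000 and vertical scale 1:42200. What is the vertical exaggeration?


VE = horizontal_scale / vertical_scale = 100000 / 42200 ≈ 2.4

2.4x


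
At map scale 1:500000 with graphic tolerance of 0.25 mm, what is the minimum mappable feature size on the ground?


ground = 0.25 mm * 500000 / 1000 = 125.0 m

125.0 m


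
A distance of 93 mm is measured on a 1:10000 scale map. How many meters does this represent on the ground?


ground = 93 mm * 10000 / 1000 = 930.0 m

930.0 m


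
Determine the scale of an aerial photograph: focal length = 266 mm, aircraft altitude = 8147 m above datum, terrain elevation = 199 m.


scale = f / (H - h) = 266 mm / 7948 m = 266 / 7948000 = 1:29880

1:29880


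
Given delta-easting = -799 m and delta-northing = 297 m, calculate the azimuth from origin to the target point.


az = atan2(-799, 297) = -69.6 deg
adjusted to 0-360: 290.4 degrees

290.4 degrees


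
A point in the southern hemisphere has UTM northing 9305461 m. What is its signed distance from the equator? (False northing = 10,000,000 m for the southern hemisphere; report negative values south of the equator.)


For southern: actual = 9305461 - 10000000 = -694539 m

-694539 m


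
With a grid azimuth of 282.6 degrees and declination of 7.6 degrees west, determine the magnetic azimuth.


magnetic azimuth = grid azimuth - declination (east +ve)
mag_az = 282.6 - -7.6 = 290.2 degrees

290.2 degrees


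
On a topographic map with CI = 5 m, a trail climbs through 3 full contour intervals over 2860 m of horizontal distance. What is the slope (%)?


elevation change = 3 * 5 = 15 m
slope = 15 / 2860 * 100 = 0.5%

0.5%


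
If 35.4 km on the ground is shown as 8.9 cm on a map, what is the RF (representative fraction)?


ground = 35.4 km = 3540000 cm; RF denominator = ground / map = 3540000 / 8.9 ≈ 397753; RF = 1:397753

1:397753


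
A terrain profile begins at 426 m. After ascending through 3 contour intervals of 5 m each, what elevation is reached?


elevation = 426 + 3 * 5 = 441 m

441 m


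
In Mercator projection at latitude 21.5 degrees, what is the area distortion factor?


area_distortion = 1/cos^2(21.5) = 1.155

1.155


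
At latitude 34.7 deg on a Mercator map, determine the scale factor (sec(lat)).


SF = 1 / cos(34.7) = 1 / 0.822144 = 1.216

1.216


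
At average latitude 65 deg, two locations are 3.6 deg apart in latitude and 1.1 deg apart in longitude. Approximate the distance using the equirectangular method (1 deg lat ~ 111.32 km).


dlat_km = 3.6 * 111.32 = 400.752
dlon_km = 1.1 * 111.32 * cos(65) ≈ 51.75
dist = sqrt(400.752^2 + 51.75^2) ≈ 404.1 km

404.1 km


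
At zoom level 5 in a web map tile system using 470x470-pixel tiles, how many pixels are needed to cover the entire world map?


tiles per axis = 2^5 = 32
total tiles = 32^2 = 1024
pixels per axis = 32 * 470 = 15040
total pixels = 15040^2 = 226201600

226201600 pixels


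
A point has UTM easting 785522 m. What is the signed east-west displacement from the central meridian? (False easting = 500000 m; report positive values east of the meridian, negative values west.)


displacement = 785522 - 500000 = 285522 m

285522 m


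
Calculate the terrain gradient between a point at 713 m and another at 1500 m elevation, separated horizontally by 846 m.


gradient = (1500 - 713) / 846 = 787 / 846 = 0.9303

0.9303


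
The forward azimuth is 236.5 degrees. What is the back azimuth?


back azimuth = (236.5 + 180) mod 360 = 56.5 degrees

56.5 degrees


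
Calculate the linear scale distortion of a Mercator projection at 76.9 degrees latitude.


SF = 1 / cos(76.9) = 1 / 0.226651 = 4.412

4.412


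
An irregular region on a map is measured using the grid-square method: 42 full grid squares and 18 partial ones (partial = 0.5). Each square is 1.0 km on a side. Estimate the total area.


effective squares = 42 + 18 * 0.5 = 51.0
area = 51.0 * 1.0 = 51.0 km^2

51.0 km^2


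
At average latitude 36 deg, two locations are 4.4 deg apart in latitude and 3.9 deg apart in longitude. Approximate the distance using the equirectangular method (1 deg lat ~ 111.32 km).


dlat_km = 4.4 * 111.32 = 489.808
dlon_km = 3.9 * 111.32 * cos(36) ≈ 351.233
dist = sqrt(489.808^2 + 351.233^2) ≈ 602.7 km

602.7 km


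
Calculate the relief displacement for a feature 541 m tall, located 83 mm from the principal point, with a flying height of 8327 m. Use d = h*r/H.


d = h * r / H = 541 * 83 / 8327 = 5.39 mm

5.39 mm


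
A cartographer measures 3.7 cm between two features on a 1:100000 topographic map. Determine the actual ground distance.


ground = 3.7 cm * 100000 / 100 = 3700.0 m = 3.7 km

3.7 km


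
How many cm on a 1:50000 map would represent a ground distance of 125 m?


map_cm = 125 * 100 / 50000 = 0.25 cm

0.25 cm
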